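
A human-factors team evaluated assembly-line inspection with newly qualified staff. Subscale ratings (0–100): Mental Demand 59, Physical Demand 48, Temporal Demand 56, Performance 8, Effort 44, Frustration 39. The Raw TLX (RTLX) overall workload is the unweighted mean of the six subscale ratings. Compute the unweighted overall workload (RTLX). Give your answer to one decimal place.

42.3

Sum of ratings = 59 + 48 + 56 + 8 + 44 + 39 = 254.
RTLX = 254 / 6 = 42.3333 ≈ 42.3.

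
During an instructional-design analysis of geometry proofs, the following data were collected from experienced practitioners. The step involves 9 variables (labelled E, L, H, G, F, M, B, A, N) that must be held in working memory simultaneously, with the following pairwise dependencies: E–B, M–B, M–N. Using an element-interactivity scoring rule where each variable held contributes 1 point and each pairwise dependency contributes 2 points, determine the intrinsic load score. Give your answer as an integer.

Count of variables held simultaneously: 9.
Count of pairwise dependencies listed: 3.
Element contribution: 9 × 1 = 9.
Interaction contribution: 3 × 2 = 6.
Intrinsic load = 9 + 6 = 15.

15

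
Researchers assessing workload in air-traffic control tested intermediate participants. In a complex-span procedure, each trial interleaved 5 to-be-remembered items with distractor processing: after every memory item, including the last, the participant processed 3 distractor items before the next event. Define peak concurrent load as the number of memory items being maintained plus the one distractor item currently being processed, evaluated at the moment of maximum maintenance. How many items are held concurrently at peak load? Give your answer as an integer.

Maintenance is greatest during the distractor(s) after memory item 5: all 5 memory items are being held.
One distractor item is concurrently being processed.
Peak concurrent load = 5 + 1 = 6 items.

6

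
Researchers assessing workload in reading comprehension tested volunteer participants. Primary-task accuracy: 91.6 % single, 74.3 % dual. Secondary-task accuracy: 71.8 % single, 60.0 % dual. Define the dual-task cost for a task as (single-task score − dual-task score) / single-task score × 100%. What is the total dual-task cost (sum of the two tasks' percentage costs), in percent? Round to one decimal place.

Primary cost = (91.6 − 74.3) / 91.6 × 100% = 18.8865%.
Secondary cost = (71.8 − 60.0) / 71.8 × 100% = 16.4345%.
Total = 18.8865% + 16.4345% = 35.3210% ≈ 35.3%.

35.3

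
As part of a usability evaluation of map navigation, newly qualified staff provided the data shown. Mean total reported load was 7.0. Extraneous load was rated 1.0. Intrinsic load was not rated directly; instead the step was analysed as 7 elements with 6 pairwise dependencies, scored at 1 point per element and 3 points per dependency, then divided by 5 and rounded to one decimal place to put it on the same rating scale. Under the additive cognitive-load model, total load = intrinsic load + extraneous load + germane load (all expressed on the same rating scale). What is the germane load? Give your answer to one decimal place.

1.0

Intrinsic (element-interactivity): (7 × 1 + 6 × 3) / 5 = 25 / 5 = 5.0000 → 5.0.
germane load = total − intrinsic − extraneous
             = 7.0 − 5.0 − 1.0 = 1.0.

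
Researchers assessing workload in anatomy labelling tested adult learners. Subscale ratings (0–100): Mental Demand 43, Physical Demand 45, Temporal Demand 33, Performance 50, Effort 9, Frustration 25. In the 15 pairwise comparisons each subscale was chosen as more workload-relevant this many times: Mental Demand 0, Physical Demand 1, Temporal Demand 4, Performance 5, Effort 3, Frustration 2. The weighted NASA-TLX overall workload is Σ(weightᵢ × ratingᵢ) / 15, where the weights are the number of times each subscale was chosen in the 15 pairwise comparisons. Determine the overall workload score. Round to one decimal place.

The tallies are the weights (they sum to 15).
Weighted sum = 0·43 + 1·45 + 4·33 + 5·50 + 3·9 + 2·25
            = 0 + 45 + 132 + 250 + 27 + 50 = 504.
Overall workload = 504 / 15 = 33.6000 ≈ 33.6.

33.6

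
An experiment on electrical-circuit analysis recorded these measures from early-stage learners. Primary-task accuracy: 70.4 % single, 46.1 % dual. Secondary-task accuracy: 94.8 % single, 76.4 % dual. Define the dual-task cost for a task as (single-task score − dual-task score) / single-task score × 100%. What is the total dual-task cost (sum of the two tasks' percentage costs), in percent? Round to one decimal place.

53.9

Primary cost = (70.4 − 46.1) / 70.4 × 100% = 34.5170%.
Secondary cost = (94.8 − 76.4) / 94.8 × 100% = 19.4093%.
Total = 34.5170% + 19.4093% = 53.9263% ≈ 53.9%.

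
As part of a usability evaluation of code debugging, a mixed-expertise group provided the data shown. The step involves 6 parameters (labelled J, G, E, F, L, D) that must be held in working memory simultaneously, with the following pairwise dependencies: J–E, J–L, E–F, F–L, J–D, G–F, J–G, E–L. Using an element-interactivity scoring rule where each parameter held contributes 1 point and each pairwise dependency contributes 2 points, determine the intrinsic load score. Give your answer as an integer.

Count of parameters held simultaneously: 6.
Count of pairwise dependencies listed: 8.
Element contribution: 6 × 1 = 6.
Interaction contribution: 8 × 2 = 16.
Intrinsic load = 6 + 16 = 22.

22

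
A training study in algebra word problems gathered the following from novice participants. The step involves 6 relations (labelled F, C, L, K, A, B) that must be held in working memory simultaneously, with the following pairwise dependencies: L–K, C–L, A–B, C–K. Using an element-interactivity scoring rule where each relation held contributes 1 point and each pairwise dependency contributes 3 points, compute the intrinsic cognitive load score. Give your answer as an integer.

Count of relations held simultaneously: 6.
Count of pairwise dependencies listed: 4.
Element contribution: 6 × 1 = 6.
Interaction contribution: 4 × 3 = 12.
Intrinsic load = 6 + 12 = 18.

18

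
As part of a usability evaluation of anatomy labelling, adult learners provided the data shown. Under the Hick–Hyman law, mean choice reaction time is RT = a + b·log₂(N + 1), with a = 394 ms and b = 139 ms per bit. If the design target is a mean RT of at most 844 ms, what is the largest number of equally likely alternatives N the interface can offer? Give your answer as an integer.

8

Set 394 + 139·log₂(N + 1) ≤ 844.
log₂(N + 1) ≤ (844 − 394) / 139 = 3.2374.
N + 1 ≤ 2^3.2374 = 9.4309.
N ≤ 8.4309, so the largest integer N is 8.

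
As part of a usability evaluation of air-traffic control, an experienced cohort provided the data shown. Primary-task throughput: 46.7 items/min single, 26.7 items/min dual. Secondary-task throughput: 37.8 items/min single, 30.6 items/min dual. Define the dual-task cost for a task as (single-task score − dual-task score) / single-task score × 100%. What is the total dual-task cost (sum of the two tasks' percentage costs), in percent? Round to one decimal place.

Primary cost = (46.7 − 26.7) / 46.7 × 100% = 42.8266%.
Secondary cost = (37.8 − 30.6) / 37.8 × 100% = 19.0476%.
Total = 42.8266% + 19.0476% = 61.8742% ≈ 61.9%.

61.9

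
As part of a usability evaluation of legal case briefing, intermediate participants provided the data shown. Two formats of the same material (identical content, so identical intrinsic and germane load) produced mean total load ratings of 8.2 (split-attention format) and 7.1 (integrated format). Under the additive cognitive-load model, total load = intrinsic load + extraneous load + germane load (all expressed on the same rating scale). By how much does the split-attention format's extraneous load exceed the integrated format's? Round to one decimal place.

Intrinsic and germane load are equal across formats, so the difference in total load equals the difference in extraneous load.
Extraneous-load difference = 8.2 − 7.1 = 1.1.

1.1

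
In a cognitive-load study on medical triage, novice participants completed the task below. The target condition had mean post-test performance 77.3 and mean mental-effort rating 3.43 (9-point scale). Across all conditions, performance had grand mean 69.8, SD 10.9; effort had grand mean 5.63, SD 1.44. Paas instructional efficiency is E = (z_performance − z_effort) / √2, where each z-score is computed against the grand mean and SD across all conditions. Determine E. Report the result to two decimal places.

1.57

z_performance = (77.3 − 69.8) / 10.9 = 7.5000 / 10.9 = 0.6881.
z_effort = (3.43 − 5.63) / 1.44 = -2.2000 / 1.44 = -1.5278.
z_P − z_E = 0.6881 − (-1.5278) = 2.2159.
E = 2.2159 / √2 = 2.2159 / 1.41421 = 1.5669 ≈ 1.57.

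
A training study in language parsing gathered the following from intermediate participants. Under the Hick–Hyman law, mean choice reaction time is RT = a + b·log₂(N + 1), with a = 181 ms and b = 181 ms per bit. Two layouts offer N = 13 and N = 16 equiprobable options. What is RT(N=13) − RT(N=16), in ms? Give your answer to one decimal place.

-50.7

RT(13) = 181 + 181·log₂(14) = 181 + 181·3.8074 = 870.1394 ms.
RT(16) = 181 + 181·log₂(17) = 181 + 181·4.0875 = 920.8375 ms.
Difference = 870.1394 − 920.8375 = -50.6981 ≈ -50.7 ms.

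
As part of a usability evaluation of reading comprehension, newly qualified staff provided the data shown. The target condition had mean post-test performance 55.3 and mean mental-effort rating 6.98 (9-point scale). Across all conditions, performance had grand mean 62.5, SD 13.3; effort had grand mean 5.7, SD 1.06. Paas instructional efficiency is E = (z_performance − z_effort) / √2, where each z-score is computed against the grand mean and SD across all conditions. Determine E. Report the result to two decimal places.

z_performance = (55.3 − 62.5) / 13.3 = -7.2000 / 13.3 = -0.5414.
z_effort = (6.98 − 5.7) / 1.06 = 1.2800 / 1.06 = 1.2075.
z_P − z_E = -0.5414 − 1.2075 = -1.7489.
E = -1.7489 / √2 = -1.7489 / 1.41421 = -1.2367 ≈ -1.24.

-1.24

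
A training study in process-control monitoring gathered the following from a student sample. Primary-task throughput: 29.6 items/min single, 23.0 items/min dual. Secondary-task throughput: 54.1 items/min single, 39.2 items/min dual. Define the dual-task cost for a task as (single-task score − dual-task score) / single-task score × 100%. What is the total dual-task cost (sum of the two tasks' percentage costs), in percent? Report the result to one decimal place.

Primary cost = (29.6 − 23.0) / 29.6 × 100% = 22.2973%.
Secondary cost = (54.1 − 39.2) / 54.1 × 100% = 27.5416%.
Total = 22.2973% + 27.5416% = 49.8389% ≈ 49.8%.

49.8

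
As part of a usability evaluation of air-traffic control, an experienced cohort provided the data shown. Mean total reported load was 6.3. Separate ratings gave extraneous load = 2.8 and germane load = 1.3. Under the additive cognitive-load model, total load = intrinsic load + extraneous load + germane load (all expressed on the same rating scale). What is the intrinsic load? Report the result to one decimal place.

intrinsic load = total − extraneous − germane
             = 6.3 − 2.8 − 1.3 = 2.2.

2.2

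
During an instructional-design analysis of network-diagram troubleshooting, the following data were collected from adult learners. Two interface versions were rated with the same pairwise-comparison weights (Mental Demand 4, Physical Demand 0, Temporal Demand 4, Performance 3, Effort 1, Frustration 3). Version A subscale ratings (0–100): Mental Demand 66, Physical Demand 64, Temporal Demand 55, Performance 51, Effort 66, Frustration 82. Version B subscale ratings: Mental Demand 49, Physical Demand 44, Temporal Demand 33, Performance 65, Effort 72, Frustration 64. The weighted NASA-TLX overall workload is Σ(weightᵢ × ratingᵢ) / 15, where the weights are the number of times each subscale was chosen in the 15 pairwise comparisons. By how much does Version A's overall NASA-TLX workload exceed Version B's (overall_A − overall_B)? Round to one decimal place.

10.8

Version A weighted sum = 4·66 + 0·64 + 4·55 + 3·51 + 1·66 + 3·82 = 264 + 0 + 220 + 153 + 66 + 246 = 949; overall_A = 949/15 = 63.2667.
Version B weighted sum = 4·49 + 0·44 + 4·33 + 3·65 + 1·72 + 3·64 = 196 + 0 + 132 + 195 + 72 + 192 = 787; overall_B = 787/15 = 52.4667.
Difference = 63.2667 − 52.4667 = 10.8000 ≈ 10.8.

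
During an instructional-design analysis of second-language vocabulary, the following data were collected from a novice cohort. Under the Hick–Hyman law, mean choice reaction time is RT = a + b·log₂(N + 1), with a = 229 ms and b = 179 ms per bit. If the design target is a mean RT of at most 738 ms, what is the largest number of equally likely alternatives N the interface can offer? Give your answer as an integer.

6

Set 229 + 179·log₂(N + 1) ≤ 738.
log₂(N + 1) ≤ (738 − 229) / 179 = 2.8436.
N + 1 ≤ 2^2.8436 = 7.1781.
N ≤ 6.1781, so the largest integer N is 6.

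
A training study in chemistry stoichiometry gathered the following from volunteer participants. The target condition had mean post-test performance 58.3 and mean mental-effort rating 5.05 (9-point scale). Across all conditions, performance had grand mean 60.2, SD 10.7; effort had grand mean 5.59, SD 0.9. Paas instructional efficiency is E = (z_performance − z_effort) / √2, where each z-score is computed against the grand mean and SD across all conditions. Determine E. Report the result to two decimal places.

z_performance = (58.3 − 60.2) / 10.7 = -1.9000 / 10.7 = -0.1776.
z_effort = (5.05 − 5.59) / 0.9 = -0.5400 / 0.9 = -0.6000.
z_P − z_E = -0.1776 − (-0.6000) = 0.4224.
E = 0.4224 / √2 = 0.4224 / 1.41421 = 0.2987 ≈ 0.30.

0.30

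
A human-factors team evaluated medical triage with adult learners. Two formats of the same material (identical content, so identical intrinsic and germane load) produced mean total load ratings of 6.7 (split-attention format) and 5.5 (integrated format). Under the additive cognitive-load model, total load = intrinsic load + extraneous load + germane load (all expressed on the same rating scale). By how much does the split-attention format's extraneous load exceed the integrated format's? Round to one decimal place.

Intrinsic and germane load are equal across formats, so the difference in total load equals the difference in extraneous load.
Extraneous-load difference = 6.7 − 5.5 = 1.2.

1.2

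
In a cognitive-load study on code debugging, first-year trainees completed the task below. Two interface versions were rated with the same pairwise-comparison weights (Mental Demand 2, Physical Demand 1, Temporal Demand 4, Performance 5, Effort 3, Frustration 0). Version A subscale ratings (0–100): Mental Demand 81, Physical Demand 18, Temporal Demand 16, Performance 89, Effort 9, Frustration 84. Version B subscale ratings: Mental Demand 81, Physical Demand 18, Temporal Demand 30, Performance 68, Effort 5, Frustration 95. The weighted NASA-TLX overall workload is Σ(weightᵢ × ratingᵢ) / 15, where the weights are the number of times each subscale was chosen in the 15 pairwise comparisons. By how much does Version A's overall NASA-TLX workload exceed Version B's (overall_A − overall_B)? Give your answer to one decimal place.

Version A weighted sum = 2·81 + 1·18 + 4·16 + 5·89 + 3·9 + 0·84 = 162 + 18 + 64 + 445 + 27 + 0 = 716; overall_A = 716/15 = 47.7333.
Version B weighted sum = 2·81 + 1·18 + 4·30 + 5·68 + 3·5 + 0·95 = 162 + 18 + 120 + 340 + 15 + 0 = 655; overall_B = 655/15 = 43.6667.
Difference = 47.7333 − 43.6667 = 4.0666 ≈ 4.1.

4.1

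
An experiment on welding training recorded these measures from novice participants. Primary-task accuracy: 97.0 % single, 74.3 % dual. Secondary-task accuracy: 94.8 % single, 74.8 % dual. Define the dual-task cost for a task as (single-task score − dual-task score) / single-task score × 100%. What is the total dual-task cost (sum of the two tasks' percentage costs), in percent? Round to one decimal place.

Primary cost = (97.0 − 74.3) / 97.0 × 100% = 23.4021%.
Secondary cost = (94.8 − 74.8) / 94.8 × 100% = 21.0970%.
Total = 23.4021% + 21.0970% = 44.4991% ≈ 44.5%.

44.5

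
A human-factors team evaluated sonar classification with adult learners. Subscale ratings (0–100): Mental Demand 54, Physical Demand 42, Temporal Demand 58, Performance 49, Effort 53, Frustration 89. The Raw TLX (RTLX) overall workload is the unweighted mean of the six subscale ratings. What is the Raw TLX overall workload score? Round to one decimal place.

57.5

Sum of ratings = 54 + 42 + 58 + 49 + 53 + 89 = 345.
RTLX = 345 / 6 = 57.5000 ≈ 57.5.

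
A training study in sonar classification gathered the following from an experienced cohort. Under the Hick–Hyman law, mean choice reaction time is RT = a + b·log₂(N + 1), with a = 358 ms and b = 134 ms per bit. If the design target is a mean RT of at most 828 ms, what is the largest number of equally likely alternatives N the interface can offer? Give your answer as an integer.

10

Set 358 + 134·log₂(N + 1) ≤ 828.
log₂(N + 1) ≤ (828 − 358) / 134 = 3.5075.
N + 1 ≤ 2^3.5075 = 11.3727.
N ≤ 10.3727, so the largest integer N is 10.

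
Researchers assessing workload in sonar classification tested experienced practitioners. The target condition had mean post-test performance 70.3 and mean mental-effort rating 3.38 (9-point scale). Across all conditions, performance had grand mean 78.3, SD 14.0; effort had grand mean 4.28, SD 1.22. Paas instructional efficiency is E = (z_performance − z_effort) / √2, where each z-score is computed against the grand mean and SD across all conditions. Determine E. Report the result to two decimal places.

0.12

z_performance = (70.3 − 78.3) / 14.0 = -8.0000 / 14.0 = -0.5714.
z_effort = (3.38 − 4.28) / 1.22 = -0.9000 / 1.22 = -0.7377.
z_P − z_E = -0.5714 − (-0.7377) = 0.1663.
E = 0.1663 / √2 = 0.1663 / 1.41421 = 0.1176 ≈ 0.12.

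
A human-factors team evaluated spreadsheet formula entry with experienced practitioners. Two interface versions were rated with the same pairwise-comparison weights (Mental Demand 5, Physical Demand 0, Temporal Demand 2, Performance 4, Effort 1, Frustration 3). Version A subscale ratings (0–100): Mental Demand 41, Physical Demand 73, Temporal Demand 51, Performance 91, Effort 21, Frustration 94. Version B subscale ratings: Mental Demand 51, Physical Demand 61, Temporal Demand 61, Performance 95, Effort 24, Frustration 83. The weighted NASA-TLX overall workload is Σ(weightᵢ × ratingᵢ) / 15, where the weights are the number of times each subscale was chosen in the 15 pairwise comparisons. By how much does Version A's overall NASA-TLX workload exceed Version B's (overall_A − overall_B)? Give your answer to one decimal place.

Version A weighted sum = 5·41 + 0·73 + 2·51 + 4·91 + 1·21 + 3·94 = 205 + 0 + 102 + 364 + 21 + 282 = 974; overall_A = 974/15 = 64.9333.
Version B weighted sum = 5·51 + 0·61 + 2·61 + 4·95 + 1·24 + 3·83 = 255 + 0 + 122 + 380 + 24 + 249 = 1030; overall_B = 1030/15 = 68.6667.
Difference = 64.9333 − 68.6667 = -3.7334 ≈ -3.7.

-3.7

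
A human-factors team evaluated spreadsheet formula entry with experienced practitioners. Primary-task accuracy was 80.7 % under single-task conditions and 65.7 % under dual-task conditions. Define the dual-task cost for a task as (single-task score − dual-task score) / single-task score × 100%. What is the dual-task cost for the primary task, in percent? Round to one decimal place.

Cost = (80.7 − 65.7) / 80.7 × 100%
     = 15.0000 / 80.7 × 100% = 18.5874%.
≈ 18.6%.

18.6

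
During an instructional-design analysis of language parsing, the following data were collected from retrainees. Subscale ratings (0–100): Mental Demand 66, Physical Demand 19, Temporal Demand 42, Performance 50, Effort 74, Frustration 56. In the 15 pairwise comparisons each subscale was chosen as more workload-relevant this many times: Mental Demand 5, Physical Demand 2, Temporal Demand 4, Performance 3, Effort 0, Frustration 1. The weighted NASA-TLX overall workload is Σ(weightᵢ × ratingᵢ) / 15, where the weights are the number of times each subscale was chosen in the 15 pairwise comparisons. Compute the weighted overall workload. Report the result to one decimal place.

49.5

The tallies are the weights (they sum to 15).
Weighted sum = 5·66 + 2·19 + 4·42 + 3·50 + 0·74 + 1·56
            = 330 + 38 + 168 + 150 + 0 + 56 = 742.
Overall workload = 742 / 15 = 49.4667 ≈ 49.5.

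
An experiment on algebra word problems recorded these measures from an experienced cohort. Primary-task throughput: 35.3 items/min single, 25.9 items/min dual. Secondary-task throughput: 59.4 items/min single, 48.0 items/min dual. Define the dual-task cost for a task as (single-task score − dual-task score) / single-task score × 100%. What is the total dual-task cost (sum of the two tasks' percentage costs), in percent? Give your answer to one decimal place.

45.8

Primary cost = (35.3 − 25.9) / 35.3 × 100% = 26.6289%.
Secondary cost = (59.4 − 48.0) / 59.4 × 100% = 19.1919%.
Total = 26.6289% + 19.1919% = 45.8208% ≈ 45.8%.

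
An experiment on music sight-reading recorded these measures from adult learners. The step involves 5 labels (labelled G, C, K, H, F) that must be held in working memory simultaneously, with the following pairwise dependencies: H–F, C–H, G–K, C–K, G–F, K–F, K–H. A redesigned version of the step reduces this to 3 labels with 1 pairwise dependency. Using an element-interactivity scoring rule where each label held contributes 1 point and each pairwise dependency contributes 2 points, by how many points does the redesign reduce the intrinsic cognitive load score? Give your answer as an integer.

Original: 5 × 1 + 7 × 2 = 5 + 14 = 19.
Redesigned: 3 × 1 + 1 × 2 = 3 + 2 = 5.
Reduction = 19 − 5 = 14.

14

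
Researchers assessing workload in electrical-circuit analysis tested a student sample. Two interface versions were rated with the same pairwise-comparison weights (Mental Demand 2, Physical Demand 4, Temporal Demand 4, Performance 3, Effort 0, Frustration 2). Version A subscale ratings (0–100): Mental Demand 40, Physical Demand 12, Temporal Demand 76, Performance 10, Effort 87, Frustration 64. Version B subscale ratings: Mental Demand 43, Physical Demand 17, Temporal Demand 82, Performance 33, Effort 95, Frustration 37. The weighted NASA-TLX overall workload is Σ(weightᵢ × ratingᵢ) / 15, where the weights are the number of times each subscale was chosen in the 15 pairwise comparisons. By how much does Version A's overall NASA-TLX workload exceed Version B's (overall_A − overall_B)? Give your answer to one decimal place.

-4.3

Version A weighted sum = 2·40 + 4·12 + 4·76 + 3·10 + 0·87 + 2·64 = 80 + 48 + 304 + 30 + 0 + 128 = 590; overall_A = 590/15 = 39.3333.
Version B weighted sum = 2·43 + 4·17 + 4·82 + 3·33 + 0·95 + 2·37 = 86 + 68 + 328 + 99 + 0 + 74 = 655; overall_B = 655/15 = 43.6667.
Difference = 39.3333 − 43.6667 = -4.3334 ≈ -4.3.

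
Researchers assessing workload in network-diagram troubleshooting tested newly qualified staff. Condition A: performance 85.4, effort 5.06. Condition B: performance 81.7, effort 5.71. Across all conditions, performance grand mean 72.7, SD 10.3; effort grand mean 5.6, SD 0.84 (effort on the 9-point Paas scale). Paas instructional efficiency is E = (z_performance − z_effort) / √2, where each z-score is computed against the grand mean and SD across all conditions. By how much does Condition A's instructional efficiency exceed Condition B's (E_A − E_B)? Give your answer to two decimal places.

0.80

Condition A: z_P = (85.4 − 72.7)/10.3 = 1.2330; z_E = (5.06 − 5.6)/0.84 = -0.6429; E_A = (1.2330 − (-0.6429))/√2 = 1.3265.
Condition B: z_P = (81.7 − 72.7)/10.3 = 0.8738; z_E = (5.71 − 5.6)/0.84 = 0.1310; E_B = (0.8738 − 0.1310)/√2 = 0.5252.
E_A − E_B = 1.3265 − 0.5252 = 0.8013 ≈ 0.80.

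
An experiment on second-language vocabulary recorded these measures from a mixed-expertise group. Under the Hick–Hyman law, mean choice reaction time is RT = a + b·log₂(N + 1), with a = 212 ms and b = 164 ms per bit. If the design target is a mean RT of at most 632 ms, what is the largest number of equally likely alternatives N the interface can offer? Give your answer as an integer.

4

Set 212 + 164·log₂(N + 1) ≤ 632.
log₂(N + 1) ≤ (632 − 212) / 164 = 2.5610.
N + 1 ≤ 2^2.5610 = 5.9012.
N ≤ 4.9012, so the largest integer N is 4.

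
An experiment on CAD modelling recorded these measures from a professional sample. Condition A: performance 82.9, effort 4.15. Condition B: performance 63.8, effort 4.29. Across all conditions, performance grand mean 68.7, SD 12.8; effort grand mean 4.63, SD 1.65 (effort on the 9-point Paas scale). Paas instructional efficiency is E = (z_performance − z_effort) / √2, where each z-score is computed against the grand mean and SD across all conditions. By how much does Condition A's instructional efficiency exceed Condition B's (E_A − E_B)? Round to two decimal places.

Condition A: z_P = (82.9 − 68.7)/12.8 = 1.1094; z_E = (4.15 − 4.63)/1.65 = -0.2909; E_A = (1.1094 − (-0.2909))/√2 = 0.9902.
Condition B: z_P = (63.8 − 68.7)/12.8 = -0.3828; z_E = (4.29 − 4.63)/1.65 = -0.2061; E_B = (-0.3828 − (-0.2061))/√2 = -0.1249.
E_A − E_B = 0.9902 − (-0.1249) = 1.1151 ≈ 1.12.

1.12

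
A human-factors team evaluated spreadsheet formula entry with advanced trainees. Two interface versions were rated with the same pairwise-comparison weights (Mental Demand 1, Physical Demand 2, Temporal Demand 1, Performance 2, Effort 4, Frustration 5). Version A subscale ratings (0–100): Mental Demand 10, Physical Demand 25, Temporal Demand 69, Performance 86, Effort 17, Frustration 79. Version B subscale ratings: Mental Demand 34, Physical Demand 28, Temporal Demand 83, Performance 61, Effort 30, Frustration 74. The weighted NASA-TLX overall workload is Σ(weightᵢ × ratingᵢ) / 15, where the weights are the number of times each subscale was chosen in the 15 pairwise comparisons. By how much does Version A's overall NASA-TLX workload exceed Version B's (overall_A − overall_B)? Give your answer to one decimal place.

-1.4

Version A weighted sum = 1·10 + 2·25 + 1·69 + 2·86 + 4·17 + 5·79 = 10 + 50 + 69 + 172 + 68 + 395 = 764; overall_A = 764/15 = 50.9333.
Version B weighted sum = 1·34 + 2·28 + 1·83 + 2·61 + 4·30 + 5·74 = 34 + 56 + 83 + 122 + 120 + 370 = 785; overall_B = 785/15 = 52.3333.
Difference = 50.9333 − 52.3333 = -1.4000 ≈ -1.4.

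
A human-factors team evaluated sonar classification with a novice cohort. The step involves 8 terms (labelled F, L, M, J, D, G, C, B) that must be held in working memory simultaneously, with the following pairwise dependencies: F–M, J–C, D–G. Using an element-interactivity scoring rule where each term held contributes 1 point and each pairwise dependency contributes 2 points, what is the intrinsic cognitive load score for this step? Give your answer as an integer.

Count of terms held simultaneously: 8.
Count of pairwise dependencies listed: 3.
Element contribution: 8 × 1 = 8.
Interaction contribution: 3 × 2 = 6.
Intrinsic load = 8 + 6 = 14.

14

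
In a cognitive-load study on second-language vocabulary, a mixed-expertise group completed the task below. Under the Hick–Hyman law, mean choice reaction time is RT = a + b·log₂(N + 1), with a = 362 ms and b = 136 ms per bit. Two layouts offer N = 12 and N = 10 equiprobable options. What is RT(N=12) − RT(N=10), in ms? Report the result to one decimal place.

RT(12) = 362 + 136·log₂(13) = 362 + 136·3.7004 = 865.2544 ms.
RT(10) = 362 + 136·log₂(11) = 362 + 136·3.4594 = 832.4784 ms.
Difference = 865.2544 − 832.4784 = 32.7760 ≈ 32.8 ms.

32.8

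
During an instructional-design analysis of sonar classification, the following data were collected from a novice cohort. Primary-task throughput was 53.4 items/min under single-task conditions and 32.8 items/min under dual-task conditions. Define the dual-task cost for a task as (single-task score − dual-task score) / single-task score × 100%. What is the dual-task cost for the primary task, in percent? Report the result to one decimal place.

Cost = (53.4 − 32.8) / 53.4 × 100%
     = 20.6000 / 53.4 × 100% = 38.5768%.
≈ 38.6%.

38.6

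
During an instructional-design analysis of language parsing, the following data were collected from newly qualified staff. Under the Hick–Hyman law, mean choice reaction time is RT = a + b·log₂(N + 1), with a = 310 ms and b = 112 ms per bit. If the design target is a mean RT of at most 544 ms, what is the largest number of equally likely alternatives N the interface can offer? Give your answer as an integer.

3

Set 310 + 112·log₂(N + 1) ≤ 544.
log₂(N + 1) ≤ (544 − 310) / 112 = 2.0893.
N + 1 ≤ 2^2.0893 = 4.2554.
N ≤ 3.2554, so the largest integer N is 3.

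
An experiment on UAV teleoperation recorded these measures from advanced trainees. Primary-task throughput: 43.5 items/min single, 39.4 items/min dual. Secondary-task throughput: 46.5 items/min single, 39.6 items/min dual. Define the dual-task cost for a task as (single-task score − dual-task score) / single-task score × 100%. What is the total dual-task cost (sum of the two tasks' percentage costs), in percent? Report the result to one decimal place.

Primary cost = (43.5 − 39.4) / 43.5 × 100% = 9.4253%.
Secondary cost = (46.5 − 39.6) / 46.5 × 100% = 14.8387%.
Total = 9.4253% + 14.8387% = 24.2640% ≈ 24.3%.

24.3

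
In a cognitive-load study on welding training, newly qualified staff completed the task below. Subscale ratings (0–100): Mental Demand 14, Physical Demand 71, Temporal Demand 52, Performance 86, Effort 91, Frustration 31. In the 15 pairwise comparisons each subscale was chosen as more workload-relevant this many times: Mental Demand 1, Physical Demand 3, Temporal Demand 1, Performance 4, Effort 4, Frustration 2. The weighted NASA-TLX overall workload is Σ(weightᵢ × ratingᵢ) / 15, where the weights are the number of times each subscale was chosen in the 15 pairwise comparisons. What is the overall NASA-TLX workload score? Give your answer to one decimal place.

The tallies are the weights (they sum to 15).
Weighted sum = 1·14 + 3·71 + 1·52 + 4·86 + 4·91 + 2·31
            = 14 + 213 + 52 + 344 + 364 + 62 = 1049.
Overall workload = 1049 / 15 = 69.9333 ≈ 69.9.

69.9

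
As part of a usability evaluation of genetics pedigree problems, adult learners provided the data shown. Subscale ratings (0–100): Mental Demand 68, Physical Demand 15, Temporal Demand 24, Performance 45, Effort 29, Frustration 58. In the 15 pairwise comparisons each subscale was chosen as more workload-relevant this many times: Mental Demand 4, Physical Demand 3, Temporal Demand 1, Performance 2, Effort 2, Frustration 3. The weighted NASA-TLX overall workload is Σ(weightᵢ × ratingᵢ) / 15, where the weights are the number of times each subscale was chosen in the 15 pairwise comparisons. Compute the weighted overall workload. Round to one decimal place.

44.2

The tallies are the weights (they sum to 15).
Weighted sum = 4·68 + 3·15 + 1·24 + 2·45 + 2·29 + 3·58
            = 272 + 45 + 24 + 90 + 58 + 174 = 663.
Overall workload = 663 / 15 = 44.2000 ≈ 44.2.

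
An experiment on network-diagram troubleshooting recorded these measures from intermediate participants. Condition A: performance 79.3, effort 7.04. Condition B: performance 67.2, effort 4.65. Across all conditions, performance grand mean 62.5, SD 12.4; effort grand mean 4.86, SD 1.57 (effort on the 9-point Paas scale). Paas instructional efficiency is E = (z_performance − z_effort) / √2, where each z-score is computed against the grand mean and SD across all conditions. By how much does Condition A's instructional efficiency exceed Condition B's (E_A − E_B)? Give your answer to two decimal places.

Condition A: z_P = (79.3 − 62.5)/12.4 = 1.3548; z_E = (7.04 − 4.86)/1.57 = 1.3885; E_A = (1.3548 − 1.3885)/√2 = -0.0238.
Condition B: z_P = (67.2 − 62.5)/12.4 = 0.3790; z_E = (4.65 − 4.86)/1.57 = -0.1338; E_B = (0.3790 − (-0.1338))/√2 = 0.3626.
E_A − E_B = -0.0238 − 0.3626 = -0.3864 ≈ -0.39.

-0.39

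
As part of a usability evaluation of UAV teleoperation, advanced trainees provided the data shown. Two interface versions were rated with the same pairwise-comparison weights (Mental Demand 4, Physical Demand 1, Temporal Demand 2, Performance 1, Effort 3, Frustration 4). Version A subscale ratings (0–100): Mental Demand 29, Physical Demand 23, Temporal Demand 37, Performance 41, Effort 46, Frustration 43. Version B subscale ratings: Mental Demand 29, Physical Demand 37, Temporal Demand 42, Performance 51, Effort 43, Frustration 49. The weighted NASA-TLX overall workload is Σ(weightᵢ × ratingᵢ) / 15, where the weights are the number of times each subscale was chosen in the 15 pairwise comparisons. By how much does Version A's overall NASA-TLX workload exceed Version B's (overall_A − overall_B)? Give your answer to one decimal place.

-3.3

Version A weighted sum = 4·29 + 1·23 + 2·37 + 1·41 + 3·46 + 4·43 = 116 + 23 + 74 + 41 + 138 + 172 = 564; overall_A = 564/15 = 37.6000.
Version B weighted sum = 4·29 + 1·37 + 2·42 + 1·51 + 3·43 + 4·49 = 116 + 37 + 84 + 51 + 129 + 196 = 613; overall_B = 613/15 = 40.8667.
Difference = 37.6000 − 40.8667 = -3.2667 ≈ -3.3.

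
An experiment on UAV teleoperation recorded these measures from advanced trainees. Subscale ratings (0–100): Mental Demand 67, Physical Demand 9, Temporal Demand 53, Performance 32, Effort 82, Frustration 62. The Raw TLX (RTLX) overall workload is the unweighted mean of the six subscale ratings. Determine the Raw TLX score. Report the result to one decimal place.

50.8

Sum of ratings = 67 + 9 + 53 + 32 + 82 + 62 = 305.
RTLX = 305 / 6 = 50.8333 ≈ 50.8.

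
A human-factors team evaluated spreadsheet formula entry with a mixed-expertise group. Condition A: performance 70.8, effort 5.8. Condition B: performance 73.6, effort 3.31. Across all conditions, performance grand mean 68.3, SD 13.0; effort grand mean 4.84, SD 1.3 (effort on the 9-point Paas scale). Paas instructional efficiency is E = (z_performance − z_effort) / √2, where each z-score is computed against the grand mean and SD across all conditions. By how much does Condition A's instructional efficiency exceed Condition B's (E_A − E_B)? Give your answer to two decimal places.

Condition A: z_P = (70.8 − 68.3)/13.0 = 0.1923; z_E = (5.8 − 4.84)/1.3 = 0.7385; E_A = (0.1923 − 0.7385)/√2 = -0.3862.
Condition B: z_P = (73.6 − 68.3)/13.0 = 0.4077; z_E = (3.31 − 4.84)/1.3 = -1.1769; E_B = (0.4077 − (-1.1769))/√2 = 1.1205.
E_A − E_B = -0.3862 − 1.1205 = -1.5067 ≈ -1.51.

-1.51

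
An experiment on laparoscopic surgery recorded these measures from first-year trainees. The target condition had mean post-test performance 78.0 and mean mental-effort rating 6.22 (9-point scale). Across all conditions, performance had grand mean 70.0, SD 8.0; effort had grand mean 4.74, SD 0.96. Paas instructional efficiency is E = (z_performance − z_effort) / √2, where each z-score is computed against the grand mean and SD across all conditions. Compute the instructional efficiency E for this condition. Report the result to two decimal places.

z_performance = (78.0 − 70.0) / 8.0 = 8.0000 / 8.0 = 1.0000.
z_effort = (6.22 − 4.74) / 0.96 = 1.4800 / 0.96 = 1.5417.
z_P − z_E = 1.0000 − 1.5417 = -0.5417.
E = -0.5417 / √2 = -0.5417 / 1.41421 = -0.3830 ≈ -0.38.

-0.38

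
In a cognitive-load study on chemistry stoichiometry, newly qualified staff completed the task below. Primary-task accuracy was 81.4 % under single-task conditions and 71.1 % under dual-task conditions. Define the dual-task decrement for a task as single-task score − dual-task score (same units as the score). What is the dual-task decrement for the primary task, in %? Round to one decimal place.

Decrement = 81.4 − 71.1 = 10.3000 % ≈ 10.3 %.

10.3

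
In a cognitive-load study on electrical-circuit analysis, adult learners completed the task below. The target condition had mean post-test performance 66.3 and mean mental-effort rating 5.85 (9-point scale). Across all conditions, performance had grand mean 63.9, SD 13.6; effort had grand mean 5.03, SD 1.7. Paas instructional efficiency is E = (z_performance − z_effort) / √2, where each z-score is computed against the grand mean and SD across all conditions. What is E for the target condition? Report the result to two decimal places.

z_performance = (66.3 − 63.9) / 13.6 = 2.4000 / 13.6 = 0.1765.
z_effort = (5.85 − 5.03) / 1.7 = 0.8200 / 1.7 = 0.4824.
z_P − z_E = 0.1765 − 0.4824 = -0.3059.
E = -0.3059 / √2 = -0.3059 / 1.41421 = -0.2163 ≈ -0.22.

-0.22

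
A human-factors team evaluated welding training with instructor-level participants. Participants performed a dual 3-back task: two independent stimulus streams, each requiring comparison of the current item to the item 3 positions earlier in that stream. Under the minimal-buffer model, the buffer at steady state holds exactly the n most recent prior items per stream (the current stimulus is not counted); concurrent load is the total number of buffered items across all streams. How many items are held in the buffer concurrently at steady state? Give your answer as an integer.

6

Each stream's buffer holds its 3 most recent prior items.
Two independent streams: 2 × 3 = 6 buffered items at steady state.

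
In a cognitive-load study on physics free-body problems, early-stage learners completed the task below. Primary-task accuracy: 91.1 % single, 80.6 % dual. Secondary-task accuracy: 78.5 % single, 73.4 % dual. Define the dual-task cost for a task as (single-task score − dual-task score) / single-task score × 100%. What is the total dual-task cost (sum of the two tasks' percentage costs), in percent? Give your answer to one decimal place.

Primary cost = (91.1 − 80.6) / 91.1 × 100% = 11.5258%.
Secondary cost = (78.5 − 73.4) / 78.5 × 100% = 6.4968%.
Total = 11.5258% + 6.4968% = 18.0226% ≈ 18.0%.

18.0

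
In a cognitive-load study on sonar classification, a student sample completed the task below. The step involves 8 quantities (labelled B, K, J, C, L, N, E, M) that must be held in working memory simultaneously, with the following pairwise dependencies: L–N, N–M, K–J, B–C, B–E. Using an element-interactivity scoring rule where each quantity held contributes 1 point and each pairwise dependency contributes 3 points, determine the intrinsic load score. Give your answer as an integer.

23

Count of quantities held simultaneously: 8.
Count of pairwise dependencies listed: 5.
Element contribution: 8 × 1 = 8.
Interaction contribution: 5 × 3 = 15.
Intrinsic load = 8 + 15 = 23.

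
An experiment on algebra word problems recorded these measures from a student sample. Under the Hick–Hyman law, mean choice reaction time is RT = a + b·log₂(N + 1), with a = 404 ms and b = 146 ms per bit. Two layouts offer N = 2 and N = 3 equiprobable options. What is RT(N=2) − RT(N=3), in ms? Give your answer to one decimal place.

RT(2) = 404 + 146·log₂(3) = 404 + 146·1.5850 = 635.4100 ms.
RT(3) = 404 + 146·log₂(4) = 404 + 146·2.0000 = 696.0000 ms.
Difference = 635.4100 − 696.0000 = -60.5900 ≈ -60.6 ms.

-60.6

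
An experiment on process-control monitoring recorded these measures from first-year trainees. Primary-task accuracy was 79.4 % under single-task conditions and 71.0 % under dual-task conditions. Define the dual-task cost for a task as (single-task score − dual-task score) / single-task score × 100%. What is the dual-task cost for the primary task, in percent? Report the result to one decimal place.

Cost = (79.4 − 71.0) / 79.4 × 100%
     = 8.4000 / 79.4 × 100% = 10.5793%.
≈ 10.6%.

10.6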